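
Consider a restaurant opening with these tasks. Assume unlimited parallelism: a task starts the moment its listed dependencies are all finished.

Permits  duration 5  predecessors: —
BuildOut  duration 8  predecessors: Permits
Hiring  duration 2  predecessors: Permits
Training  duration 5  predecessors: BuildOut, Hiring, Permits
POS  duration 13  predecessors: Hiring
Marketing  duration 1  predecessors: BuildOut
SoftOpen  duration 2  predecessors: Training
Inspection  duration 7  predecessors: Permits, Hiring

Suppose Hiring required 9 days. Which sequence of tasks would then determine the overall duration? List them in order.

As given, the longest chain is Permits→Hiring→POS = 5+2+13 = 20, so the finish is 20 days.
Hiring lies on that path, so at 9 days the path becomes 27 days.
That remains the longest chain; total 27 days.

Permits, Hiring, POS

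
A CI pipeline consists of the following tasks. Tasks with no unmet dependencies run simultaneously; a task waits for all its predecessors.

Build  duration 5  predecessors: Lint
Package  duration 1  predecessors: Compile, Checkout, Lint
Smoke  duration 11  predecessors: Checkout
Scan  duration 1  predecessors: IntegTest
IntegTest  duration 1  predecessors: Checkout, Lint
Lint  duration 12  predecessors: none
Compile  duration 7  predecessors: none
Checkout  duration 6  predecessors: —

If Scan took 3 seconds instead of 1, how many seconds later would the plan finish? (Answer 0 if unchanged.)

As given, the longest chain is Checkout→Smoke = 6+11 = 17, so the finish is 17 seconds.
Scan is off the critical path — its longest chain is 14 seconds, giving 3 of slack.
That remains the longest chain; total 17 seconds.
Change in finish: 17 − 17 = +0 seconds.

0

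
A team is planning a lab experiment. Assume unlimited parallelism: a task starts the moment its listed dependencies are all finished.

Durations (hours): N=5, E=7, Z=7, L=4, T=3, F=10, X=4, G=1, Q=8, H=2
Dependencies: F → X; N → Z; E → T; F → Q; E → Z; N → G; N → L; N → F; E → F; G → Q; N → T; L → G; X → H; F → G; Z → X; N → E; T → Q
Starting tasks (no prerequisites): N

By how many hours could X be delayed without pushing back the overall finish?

3

The longest chain is N→E→F→G→Q = 5+7+10+1+8 = 31; overall finish 31 hours.
Longest path through X: 28 hours (earliest finish 26, latest finish 29).
Float = 31 − 28 = 3.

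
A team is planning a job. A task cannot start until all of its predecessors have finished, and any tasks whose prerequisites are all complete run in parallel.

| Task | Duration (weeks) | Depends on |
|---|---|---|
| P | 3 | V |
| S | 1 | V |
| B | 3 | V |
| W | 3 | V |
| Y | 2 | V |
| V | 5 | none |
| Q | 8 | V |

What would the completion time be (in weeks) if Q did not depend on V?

Original critical path: V→Q = 5+8 = 13 ⇒ 13 weeks.
Without V→Q, Q's earliest start moves from 5 to 0.
The longest chain is now V→P = 5+3 = 8, so the project takes 8 weeks.

8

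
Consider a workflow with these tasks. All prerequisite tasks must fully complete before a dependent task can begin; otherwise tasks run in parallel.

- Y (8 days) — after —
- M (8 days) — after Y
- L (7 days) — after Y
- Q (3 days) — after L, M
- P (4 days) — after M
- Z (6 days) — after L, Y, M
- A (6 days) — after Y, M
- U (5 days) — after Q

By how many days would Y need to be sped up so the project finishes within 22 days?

Current finish: 24 days; target: 22.
Y is on every critical path, so each day cut from Y cuts the finish by one (this holds down to a finish of 17).
Need 24 − 22 = 2 days off Y → Y becomes 6 days, finish becomes 22.

2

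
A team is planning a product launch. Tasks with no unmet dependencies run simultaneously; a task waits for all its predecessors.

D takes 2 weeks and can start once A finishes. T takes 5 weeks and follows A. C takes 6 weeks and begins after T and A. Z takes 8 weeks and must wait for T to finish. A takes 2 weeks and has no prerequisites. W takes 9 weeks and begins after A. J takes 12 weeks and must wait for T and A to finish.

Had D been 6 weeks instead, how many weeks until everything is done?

19

Baseline: A→T→J = 2+5+12 = 19 → 19 weeks.
The longest path through D is only 4 weeks, so D has float 15.
That remains the longest chain; total 19 weeks.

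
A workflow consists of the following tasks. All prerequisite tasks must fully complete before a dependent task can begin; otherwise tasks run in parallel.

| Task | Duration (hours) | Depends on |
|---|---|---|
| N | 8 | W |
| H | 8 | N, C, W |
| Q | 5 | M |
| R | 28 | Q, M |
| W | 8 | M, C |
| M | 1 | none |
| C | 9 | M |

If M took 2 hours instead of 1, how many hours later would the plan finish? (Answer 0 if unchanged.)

1

Baseline: M→C→W→N→H = 1+9+8+8+8 = 34 → 34 hours.
M is on the critical path; changing it to 2 makes that path 35 hours.
The critical path is still M→C→W→N→H; finish is now 35 hours.
Change in finish: 35 − 34 = +1 hours.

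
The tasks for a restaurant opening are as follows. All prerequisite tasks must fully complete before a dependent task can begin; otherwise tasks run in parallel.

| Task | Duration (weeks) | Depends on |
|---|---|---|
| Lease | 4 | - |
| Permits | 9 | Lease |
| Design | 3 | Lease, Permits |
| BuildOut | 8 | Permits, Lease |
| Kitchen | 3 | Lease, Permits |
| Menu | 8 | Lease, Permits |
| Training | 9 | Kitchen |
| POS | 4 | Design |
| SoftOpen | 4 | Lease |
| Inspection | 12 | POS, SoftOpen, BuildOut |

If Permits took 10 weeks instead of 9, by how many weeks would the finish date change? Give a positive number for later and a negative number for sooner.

The binding path is Lease→Permits→BuildOut→Inspection = 4+9+8+12 = 33; finish at 33 weeks.
Permits is on the critical path; changing it to 10 makes that path 34 weeks.
No other chain overtakes it, so the finish is 34 weeks.
Change in finish: 34 − 33 = +1 weeks.

1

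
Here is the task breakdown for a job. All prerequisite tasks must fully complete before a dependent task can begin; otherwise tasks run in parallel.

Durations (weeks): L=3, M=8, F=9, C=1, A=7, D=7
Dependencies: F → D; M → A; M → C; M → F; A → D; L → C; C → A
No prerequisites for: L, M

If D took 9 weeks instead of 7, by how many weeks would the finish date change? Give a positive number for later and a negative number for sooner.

2

Baseline: M→F→D = 8+9+7 = 24 → 24 weeks.
D is on the critical path; changing it to 9 makes that path 26 weeks.
The critical path is still M→F→D; finish is now 26 weeks.
Change in finish: 26 − 24 = +2 weeks.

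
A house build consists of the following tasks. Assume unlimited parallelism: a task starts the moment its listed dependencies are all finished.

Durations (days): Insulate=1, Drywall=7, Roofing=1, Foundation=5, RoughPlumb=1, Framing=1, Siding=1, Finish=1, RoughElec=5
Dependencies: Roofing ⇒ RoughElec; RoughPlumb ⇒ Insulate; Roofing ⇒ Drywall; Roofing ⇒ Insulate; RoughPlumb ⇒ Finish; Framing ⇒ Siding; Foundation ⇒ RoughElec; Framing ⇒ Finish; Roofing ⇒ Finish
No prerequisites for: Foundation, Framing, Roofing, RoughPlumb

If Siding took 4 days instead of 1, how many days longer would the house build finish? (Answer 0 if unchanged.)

0

Baseline: Foundation→RoughElec = 5+5 = 10 → 10 days.
The longest path through Siding is only 2 days, so Siding has float 8.
The critical path is still Foundation→RoughElec; finish is now 10 days.
Change in finish: 10 − 10 = +0 days.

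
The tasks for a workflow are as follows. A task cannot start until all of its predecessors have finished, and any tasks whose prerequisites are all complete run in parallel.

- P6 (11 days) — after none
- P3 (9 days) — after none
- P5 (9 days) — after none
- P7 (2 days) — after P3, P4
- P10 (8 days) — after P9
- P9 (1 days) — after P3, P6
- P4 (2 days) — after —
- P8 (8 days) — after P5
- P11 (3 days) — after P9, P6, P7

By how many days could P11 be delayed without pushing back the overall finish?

5

The longest chain is P6→P9→P10 = 11+1+8 = 20; overall finish 20 days.
P11 finishes as early as 15 and must finish by 20.
Float = 20 − 15 = 5.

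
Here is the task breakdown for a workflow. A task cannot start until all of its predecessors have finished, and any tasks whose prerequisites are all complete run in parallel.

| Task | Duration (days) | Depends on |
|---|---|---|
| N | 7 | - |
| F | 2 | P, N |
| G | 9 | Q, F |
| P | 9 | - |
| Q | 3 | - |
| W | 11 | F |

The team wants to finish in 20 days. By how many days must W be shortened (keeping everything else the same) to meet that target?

2

Current finish: 22 days; target: 20.
W is on every critical path, so each day cut from W cuts the finish by one (this holds down to a finish of 20).
Need 22 − 20 = 2 days off W → W becomes 9 days, finish becomes 20.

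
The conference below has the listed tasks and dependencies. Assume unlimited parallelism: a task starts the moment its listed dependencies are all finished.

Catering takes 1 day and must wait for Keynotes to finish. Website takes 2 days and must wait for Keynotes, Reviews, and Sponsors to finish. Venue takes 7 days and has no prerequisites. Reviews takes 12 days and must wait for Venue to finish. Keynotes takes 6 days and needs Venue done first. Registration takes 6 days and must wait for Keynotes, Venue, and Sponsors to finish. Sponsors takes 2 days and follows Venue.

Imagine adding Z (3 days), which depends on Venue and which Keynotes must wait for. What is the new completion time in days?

Originally the conference takes 21 days.
With Z inserted, Keynotes now waits for max(Venue, Z).
New critical path: Venue→Z→Keynotes→Registration = 7+3+6+6 = 22 ⇒ 22 days.

22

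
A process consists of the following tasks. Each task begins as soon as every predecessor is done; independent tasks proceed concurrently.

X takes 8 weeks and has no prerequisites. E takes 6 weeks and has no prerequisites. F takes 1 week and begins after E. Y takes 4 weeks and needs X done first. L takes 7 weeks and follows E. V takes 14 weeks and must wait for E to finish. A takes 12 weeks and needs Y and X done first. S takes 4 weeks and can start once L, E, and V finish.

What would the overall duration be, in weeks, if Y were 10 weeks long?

30

Baseline: X→Y→A = 8+4+12 = 24 → 24 weeks.
Y is on the critical path; changing it to 10 makes that path 30 weeks.
The critical path is still X→Y→A; finish is now 30 weeks.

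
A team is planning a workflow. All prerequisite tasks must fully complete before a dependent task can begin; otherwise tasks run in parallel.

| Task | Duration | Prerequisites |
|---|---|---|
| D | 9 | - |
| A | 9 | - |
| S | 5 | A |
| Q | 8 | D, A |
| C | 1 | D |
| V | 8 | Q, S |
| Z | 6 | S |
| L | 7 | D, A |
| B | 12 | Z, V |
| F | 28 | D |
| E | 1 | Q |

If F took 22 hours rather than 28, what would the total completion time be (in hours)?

As given, the longest chain is D→F = 9+28 = 37, so the finish is 37 hours.
F lies on that path, so at 22 hours the path becomes 31 hours.
The binding chain switches to D→Q→V→B = 9+8+8+12 = 37; finish 37 hours.

37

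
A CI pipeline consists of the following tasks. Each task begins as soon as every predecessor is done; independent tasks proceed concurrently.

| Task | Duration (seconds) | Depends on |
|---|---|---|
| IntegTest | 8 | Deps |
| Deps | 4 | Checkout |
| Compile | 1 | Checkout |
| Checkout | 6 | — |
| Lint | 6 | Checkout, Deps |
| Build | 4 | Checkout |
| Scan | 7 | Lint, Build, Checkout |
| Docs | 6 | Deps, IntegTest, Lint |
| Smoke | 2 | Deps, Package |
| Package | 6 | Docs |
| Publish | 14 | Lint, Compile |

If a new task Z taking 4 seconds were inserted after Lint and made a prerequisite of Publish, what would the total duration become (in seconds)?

Originally the plan takes 32 seconds.
With Z inserted, Publish now waits for max(Lint, Compile, Z).
New critical path: Checkout→Deps→Lint→Z→Publish = 6+4+6+4+14 = 34 ⇒ 34 seconds.

34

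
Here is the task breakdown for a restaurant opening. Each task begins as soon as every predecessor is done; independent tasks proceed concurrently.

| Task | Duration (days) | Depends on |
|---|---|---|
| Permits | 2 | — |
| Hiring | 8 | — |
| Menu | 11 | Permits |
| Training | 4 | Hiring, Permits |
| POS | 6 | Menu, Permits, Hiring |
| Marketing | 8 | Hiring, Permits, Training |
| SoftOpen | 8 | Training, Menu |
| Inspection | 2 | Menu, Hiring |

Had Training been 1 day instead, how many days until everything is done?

The binding path is Permits→Menu→SoftOpen = 2+11+8 = 21; finish at 21 days.
Training is off the critical path — its longest chain is 20 days, giving 1 of slack.
No other chain overtakes it, so the finish is 21 days.

21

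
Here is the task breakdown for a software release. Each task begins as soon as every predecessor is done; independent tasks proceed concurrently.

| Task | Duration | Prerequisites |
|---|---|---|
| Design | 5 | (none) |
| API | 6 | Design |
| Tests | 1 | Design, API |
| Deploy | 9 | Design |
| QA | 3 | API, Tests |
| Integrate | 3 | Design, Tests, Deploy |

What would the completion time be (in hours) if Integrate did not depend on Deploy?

With the dependency in place, Design→Deploy→Integrate = 5+9+3 = 17 sets the finish at 17 hours.
Without Deploy→Integrate, Integrate's earliest start moves from 14 to 12.
New critical path: Design→API→Tests→QA = 5+6+1+3 = 15 ⇒ 15 hours.

15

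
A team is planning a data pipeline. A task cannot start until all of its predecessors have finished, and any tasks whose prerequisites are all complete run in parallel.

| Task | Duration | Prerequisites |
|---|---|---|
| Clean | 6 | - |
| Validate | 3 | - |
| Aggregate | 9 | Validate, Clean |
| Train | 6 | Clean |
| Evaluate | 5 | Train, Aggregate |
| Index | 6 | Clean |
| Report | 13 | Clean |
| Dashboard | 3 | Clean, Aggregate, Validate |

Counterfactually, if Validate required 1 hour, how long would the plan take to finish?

As given, the longest chain is Clean→Aggregate→Evaluate = 6+9+5 = 20, so the finish is 20 hours.
Validate has 3 hours of float (longest path through it is 17).
The critical path is still Clean→Aggregate→Evaluate; finish is now 20 hours.

20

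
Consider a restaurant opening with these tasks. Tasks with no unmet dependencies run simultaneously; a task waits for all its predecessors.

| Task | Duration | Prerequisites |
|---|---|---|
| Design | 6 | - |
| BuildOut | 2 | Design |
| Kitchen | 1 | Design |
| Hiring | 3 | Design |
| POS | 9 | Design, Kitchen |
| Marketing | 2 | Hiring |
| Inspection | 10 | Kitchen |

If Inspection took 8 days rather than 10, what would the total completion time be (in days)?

Actual critical path: Design→Kitchen→Inspection = 6+1+10 = 17 ⇒ 17 days.
Since Inspection is critical, the -2 change carries straight to that chain (now 15 days).
New critical path: Design→Kitchen→POS = 6+1+9 = 16 ⇒ 16 days.

16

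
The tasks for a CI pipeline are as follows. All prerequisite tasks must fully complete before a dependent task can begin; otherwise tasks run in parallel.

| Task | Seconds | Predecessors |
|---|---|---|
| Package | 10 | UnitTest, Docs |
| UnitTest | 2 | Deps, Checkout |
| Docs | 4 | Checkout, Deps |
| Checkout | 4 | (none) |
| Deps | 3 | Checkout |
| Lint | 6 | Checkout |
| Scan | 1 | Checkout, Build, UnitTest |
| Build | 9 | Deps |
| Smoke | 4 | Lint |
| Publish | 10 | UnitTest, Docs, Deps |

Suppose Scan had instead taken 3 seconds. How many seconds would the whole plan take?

21

Actual critical path: Checkout→Deps→Docs→Package = 4+3+4+10 = 21 ⇒ 21 seconds.
Scan is off the critical path — its longest chain is 17 seconds, giving 4 of slack.
The critical path is still Checkout→Deps→Docs→Package; finish is now 21 seconds.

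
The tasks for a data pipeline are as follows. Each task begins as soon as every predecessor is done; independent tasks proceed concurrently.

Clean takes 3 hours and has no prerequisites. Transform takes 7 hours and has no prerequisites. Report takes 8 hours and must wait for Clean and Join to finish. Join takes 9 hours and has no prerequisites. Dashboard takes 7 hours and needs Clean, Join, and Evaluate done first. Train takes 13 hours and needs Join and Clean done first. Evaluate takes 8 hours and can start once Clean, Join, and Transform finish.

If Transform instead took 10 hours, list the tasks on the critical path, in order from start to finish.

Actual critical path: Join→Evaluate→Dashboard = 9+8+7 = 24 ⇒ 24 hours.
The longest path through Transform is only 22 hours, so Transform has float 2.
The binding chain switches to Transform→Evaluate→Dashboard = 10+8+7 = 25; finish 25 hours.

Transform, Evaluate, Dashboard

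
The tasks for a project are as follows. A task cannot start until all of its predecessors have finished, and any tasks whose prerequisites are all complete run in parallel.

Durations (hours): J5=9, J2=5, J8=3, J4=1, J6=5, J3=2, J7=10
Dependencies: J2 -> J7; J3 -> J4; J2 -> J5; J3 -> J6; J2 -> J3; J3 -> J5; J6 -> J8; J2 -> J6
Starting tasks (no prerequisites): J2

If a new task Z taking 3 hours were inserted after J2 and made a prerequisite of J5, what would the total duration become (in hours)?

17

Originally the schedule takes 16 hours.
With Z inserted, J5 now waits for max(J2, J3, Z).
New critical path: J2→Z→J5 = 5+3+9 = 17 ⇒ 17 hours.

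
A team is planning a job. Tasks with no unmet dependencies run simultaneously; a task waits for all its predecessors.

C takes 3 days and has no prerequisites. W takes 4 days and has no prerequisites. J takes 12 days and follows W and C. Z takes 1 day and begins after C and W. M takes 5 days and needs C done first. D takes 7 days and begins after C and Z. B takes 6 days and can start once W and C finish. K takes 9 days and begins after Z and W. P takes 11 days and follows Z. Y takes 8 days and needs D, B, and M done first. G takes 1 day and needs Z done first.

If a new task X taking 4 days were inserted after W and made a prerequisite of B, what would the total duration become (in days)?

22

Originally the project takes 20 days.
With X inserted, B now waits for max(W, C, X).
New critical path: W→X→B→Y = 4+4+6+8 = 22 ⇒ 22 days.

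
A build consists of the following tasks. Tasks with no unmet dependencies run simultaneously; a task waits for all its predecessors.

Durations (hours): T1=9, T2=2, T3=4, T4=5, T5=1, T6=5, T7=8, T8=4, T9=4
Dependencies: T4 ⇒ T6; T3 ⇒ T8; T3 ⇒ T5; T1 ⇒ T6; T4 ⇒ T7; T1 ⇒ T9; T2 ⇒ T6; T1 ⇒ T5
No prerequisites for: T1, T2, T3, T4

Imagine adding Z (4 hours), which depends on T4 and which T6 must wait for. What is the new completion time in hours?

14

Originally the build takes 14 hours.
With Z inserted, T6 now waits for max(T1, T2, T4, Z).
New critical path: T1→T6 = 9+5 = 14 ⇒ 14 hours.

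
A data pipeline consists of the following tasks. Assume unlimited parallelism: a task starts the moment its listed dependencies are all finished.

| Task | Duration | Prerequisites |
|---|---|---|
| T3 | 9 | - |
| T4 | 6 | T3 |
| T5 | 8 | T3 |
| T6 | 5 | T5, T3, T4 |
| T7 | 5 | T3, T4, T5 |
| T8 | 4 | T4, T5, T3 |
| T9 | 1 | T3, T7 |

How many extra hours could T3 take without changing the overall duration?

0

T3→T5→T7→T9 = 9+8+5+1 = 23 sets the makespan at 23 hours.
Longest path through T3: 23 hours (earliest finish 9, latest finish 9).
Float = 23 − 23 = 0.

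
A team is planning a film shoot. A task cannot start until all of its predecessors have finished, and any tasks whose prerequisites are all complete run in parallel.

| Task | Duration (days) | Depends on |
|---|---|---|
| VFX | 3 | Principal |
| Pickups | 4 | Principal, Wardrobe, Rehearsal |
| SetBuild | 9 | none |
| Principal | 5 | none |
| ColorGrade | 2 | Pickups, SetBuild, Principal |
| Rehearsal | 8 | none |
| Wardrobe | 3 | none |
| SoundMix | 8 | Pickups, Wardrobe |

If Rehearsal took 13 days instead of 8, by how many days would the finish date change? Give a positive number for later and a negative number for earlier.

5

As given, the longest chain is Rehearsal→Pickups→SoundMix = 8+4+8 = 20, so the finish is 20 days.
Rehearsal lies on that path, so at 13 days the path becomes 25 days.
The critical path is still Rehearsal→Pickups→SoundMix; finish is now 25 days.
Change in finish: 25 − 20 = +5 days.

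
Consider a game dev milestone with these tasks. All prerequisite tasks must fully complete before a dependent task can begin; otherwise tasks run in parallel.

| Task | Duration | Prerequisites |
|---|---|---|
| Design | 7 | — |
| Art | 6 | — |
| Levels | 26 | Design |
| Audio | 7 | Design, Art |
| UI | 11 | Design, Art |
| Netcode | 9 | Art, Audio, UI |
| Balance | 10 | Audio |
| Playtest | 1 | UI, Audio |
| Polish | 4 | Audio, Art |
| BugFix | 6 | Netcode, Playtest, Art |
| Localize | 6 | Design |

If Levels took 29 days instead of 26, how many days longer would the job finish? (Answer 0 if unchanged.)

As given, the longest chain is Design→Levels = 7+26 = 33, so the finish is 33 days.
Levels is on the critical path; changing it to 29 makes that path 36 days.
The critical path is still Design→Levels; finish is now 36 days.
Change in finish: 36 − 33 = +3 days.

3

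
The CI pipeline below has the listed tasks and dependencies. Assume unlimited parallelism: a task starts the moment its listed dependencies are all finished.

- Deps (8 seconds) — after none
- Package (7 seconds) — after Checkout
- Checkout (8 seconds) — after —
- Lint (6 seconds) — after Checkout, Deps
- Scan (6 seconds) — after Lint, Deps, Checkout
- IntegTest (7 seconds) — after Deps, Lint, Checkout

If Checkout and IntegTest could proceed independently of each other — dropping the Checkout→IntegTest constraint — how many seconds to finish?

Before: longest chain Checkout→Lint→IntegTest = 8+6+7 = 21, finish 21.
Dropping Checkout→IntegTest doesn't change IntegTest's earliest start (14); another predecessor still binds.
The longest chain is now Checkout→Lint→IntegTest = 8+6+7 = 21, so the CI pipeline takes 21 seconds.

21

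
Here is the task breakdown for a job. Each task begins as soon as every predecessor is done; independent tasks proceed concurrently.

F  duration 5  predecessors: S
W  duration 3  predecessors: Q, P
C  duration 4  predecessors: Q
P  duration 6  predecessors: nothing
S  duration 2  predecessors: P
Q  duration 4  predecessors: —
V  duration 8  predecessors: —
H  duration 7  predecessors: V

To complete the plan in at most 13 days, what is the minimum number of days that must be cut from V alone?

2

Current finish: 15 days; target: 13.
V is on every critical path, so each day cut from V cuts the finish by one (this holds down to a finish of 13).
Need 15 − 13 = 2 days off V → V becomes 6 days, finish becomes 13.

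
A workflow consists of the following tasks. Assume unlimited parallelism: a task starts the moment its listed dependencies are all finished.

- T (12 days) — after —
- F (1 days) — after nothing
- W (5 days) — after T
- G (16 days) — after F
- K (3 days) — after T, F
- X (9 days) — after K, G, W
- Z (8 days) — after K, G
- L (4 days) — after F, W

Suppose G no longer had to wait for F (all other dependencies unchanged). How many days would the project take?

Original critical path: T→W→X = 12+5+9 = 26 ⇒ 26 days.
Without F→G, G's earliest start moves from 1 to 0.
After: T→W→X = 12+5+9 = 26 → 26 days.

26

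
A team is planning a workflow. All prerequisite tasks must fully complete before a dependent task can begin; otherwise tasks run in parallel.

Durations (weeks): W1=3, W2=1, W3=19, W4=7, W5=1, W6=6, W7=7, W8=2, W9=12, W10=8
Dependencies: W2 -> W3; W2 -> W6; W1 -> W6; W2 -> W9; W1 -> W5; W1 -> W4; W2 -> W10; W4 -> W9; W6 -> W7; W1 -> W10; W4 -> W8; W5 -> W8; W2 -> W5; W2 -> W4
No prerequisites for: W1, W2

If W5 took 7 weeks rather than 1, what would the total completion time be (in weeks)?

Actual critical path: W1→W4→W9 = 3+7+12 = 22 ⇒ 22 weeks.
W5 is off the critical path — its longest chain is 6 weeks, giving 16 of slack.
That remains the longest chain; total 22 weeks.

22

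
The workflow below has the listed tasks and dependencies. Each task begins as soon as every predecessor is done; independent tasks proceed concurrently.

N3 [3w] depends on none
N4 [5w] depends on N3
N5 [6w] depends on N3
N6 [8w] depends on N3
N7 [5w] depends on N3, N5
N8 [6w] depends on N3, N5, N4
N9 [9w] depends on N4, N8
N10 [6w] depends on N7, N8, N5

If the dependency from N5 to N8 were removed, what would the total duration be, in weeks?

With the dependency in place, N3→N5→N8→N9 = 3+6+6+9 = 24 sets the finish at 24 weeks.
Without N5→N8, N8's earliest start moves from 9 to 8.
The longest chain is now N3→N4→N8→N9 = 3+5+6+9 = 23, so the project takes 23 weeks.

23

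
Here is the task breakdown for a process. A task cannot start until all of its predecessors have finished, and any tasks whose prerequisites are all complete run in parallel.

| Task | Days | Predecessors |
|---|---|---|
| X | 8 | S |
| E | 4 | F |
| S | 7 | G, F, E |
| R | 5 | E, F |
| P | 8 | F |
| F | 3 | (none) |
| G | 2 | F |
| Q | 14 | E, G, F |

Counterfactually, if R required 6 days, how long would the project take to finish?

22

Critical path before the change: F→E→S→X = 3+4+7+8 = 22 giving 22 days.
R is off the critical path — its longest chain is 12 days, giving 10 of slack.
The critical path is still F→E→S→X; finish is now 22 days.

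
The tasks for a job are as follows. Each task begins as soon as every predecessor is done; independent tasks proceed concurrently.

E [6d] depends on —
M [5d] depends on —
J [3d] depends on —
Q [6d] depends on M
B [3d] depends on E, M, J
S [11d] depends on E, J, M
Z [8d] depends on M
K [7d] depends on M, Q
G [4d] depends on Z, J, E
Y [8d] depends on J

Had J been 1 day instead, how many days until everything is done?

18

The binding path is M→Q→K = 5+6+7 = 18; finish at 18 days.
The longest path through J is only 14 days, so J has float 4.
The critical path is still M→Q→K; finish is now 18 days.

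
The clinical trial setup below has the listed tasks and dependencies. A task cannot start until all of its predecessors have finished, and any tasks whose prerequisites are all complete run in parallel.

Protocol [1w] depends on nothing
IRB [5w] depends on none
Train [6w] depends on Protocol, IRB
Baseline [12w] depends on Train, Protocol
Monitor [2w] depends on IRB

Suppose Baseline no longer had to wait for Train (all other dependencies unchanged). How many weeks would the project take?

Before: longest chain IRB→Train→Baseline = 5+6+12 = 23, finish 23.
Without Train→Baseline, Baseline's earliest start moves from 11 to 1.
After: Protocol→Baseline = 1+12 = 13 → 13 weeks.

13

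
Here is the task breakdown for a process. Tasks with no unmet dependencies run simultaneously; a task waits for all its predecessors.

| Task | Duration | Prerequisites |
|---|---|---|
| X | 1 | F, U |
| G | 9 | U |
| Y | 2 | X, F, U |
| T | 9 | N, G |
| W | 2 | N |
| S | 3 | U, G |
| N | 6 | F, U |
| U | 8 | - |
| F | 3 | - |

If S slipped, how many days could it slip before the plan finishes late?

6

Critical path: U→G→T = 8+9+9 = 26, so the finish is 26 days.
Longest path through S: 20 days (earliest finish 20, latest finish 26).
Slack of S = 23 − 17 = 6 days.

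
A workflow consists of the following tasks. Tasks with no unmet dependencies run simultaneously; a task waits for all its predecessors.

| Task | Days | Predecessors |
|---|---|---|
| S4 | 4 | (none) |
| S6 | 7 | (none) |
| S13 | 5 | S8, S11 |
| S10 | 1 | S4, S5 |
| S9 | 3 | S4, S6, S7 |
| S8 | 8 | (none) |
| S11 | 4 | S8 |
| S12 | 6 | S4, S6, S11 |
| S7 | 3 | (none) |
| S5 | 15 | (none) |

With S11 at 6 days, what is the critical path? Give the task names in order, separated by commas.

As given, the longest chain is S8→S11→S12 = 8+4+6 = 18, so the finish is 18 days.
S11 lies on that path, so at 6 days the path becomes 20 days.
No other chain overtakes it, so the finish is 20 days.

S8, S11, S12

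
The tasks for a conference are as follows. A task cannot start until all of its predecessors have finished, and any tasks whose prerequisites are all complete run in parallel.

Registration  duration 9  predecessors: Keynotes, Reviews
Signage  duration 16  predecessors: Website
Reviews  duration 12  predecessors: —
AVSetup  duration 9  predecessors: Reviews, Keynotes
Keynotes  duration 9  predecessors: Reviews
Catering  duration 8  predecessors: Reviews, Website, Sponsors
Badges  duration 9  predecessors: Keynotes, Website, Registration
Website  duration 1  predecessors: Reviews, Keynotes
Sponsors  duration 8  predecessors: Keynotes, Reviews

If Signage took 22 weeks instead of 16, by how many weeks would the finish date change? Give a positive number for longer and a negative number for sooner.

5

Actual critical path: Reviews→Keynotes→Registration→Badges = 12+9+9+9 = 39 ⇒ 39 weeks.
The longest path through Signage is only 38 weeks, so Signage has float 1.
The binding chain switches to Reviews→Keynotes→Website→Signage = 12+9+1+22 = 44; finish 44 weeks.
Change in finish: 44 − 39 = +5 weeks.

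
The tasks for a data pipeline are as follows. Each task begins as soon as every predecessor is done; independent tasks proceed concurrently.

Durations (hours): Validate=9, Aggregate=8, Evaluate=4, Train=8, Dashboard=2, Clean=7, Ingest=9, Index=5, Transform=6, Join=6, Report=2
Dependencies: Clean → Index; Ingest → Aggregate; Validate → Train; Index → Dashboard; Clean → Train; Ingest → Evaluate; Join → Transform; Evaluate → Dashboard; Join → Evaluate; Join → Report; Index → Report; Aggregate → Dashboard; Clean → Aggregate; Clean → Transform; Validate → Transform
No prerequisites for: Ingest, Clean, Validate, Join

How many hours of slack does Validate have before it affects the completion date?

Ingest→Aggregate→Dashboard = 9+8+2 = 19 sets the makespan at 19 hours.
The longest chain containing Validate totals 17 hours.
Slack of Validate = 2 − 0 = 2 hours.

2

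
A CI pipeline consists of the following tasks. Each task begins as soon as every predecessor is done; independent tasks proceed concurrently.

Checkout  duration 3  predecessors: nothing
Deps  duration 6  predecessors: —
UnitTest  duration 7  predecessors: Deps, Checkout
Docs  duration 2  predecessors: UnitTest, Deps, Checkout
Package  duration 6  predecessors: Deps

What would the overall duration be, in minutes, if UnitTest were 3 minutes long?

12

Critical path before the change: Deps→UnitTest→Docs = 6+7+2 = 15 giving 15 minutes.
UnitTest lies on that path, so at 3 minutes the path becomes 11 minutes.
Now Deps→Package = 6+6 = 12 is longest, so the finish becomes 12 minutes.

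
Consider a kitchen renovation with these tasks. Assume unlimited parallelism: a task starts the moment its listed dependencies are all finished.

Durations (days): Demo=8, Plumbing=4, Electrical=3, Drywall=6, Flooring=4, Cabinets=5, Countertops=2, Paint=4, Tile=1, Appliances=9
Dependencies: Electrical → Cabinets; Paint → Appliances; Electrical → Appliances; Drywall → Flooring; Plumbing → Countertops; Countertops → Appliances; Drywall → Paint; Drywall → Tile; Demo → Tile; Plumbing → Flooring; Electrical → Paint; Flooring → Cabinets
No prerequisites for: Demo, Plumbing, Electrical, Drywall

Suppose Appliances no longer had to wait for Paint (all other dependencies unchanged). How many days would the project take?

15

Before: longest chain Drywall→Paint→Appliances = 6+4+9 = 19, finish 19.
Without Paint→Appliances, Appliances's earliest start moves from 10 to 6.
The longest chain is now Plumbing→Countertops→Appliances = 4+2+9 = 15, so the project takes 15 days.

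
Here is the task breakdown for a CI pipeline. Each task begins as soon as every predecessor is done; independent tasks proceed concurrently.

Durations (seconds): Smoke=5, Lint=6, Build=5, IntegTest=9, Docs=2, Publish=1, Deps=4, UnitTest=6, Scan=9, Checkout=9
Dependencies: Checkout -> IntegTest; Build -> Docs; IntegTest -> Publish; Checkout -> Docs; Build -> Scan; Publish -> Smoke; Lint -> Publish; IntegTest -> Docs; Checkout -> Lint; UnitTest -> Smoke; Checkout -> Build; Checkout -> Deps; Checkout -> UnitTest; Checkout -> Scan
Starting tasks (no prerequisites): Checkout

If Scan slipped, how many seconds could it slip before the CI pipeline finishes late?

1

Critical path: Checkout→IntegTest→Publish→Smoke = 9+9+1+5 = 24, so the finish is 24 seconds.
The longest chain containing Scan totals 23 seconds.
Float = 24 − 23 = 1.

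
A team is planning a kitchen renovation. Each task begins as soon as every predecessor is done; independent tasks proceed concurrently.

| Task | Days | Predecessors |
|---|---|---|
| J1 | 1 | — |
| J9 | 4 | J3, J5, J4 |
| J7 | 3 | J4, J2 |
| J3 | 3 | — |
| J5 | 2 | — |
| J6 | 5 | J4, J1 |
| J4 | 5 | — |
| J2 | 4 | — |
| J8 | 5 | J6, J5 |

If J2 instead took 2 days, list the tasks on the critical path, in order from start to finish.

J4, J6, J8

Baseline: J4→J6→J8 = 5+5+5 = 15 → 15 days.
J2 has 8 days of float (longest path through it is 7).
No other chain overtakes it, so the finish is 15 days.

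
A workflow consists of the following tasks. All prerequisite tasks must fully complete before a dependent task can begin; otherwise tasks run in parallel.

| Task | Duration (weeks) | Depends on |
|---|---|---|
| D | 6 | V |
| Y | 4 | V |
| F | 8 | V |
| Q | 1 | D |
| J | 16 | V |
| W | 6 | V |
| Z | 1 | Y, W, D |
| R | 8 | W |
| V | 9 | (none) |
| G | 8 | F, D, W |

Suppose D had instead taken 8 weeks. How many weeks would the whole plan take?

Critical path before the change: V→F→G = 9+8+8 = 25 giving 25 weeks.
D is off the critical path — its longest chain is 23 weeks, giving 2 of slack.
No other chain overtakes it, so the finish is 25 weeks.

25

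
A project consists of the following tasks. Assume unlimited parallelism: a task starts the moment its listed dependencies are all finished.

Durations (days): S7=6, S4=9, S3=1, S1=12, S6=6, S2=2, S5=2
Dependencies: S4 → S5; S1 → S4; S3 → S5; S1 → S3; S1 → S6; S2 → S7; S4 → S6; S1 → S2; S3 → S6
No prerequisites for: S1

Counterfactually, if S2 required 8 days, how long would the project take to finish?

Baseline: S1→S4→S6 = 12+9+6 = 27 → 27 days.
The longest path through S2 is only 20 days, so S2 has float 7.
That remains the longest chain; total 27 days.

27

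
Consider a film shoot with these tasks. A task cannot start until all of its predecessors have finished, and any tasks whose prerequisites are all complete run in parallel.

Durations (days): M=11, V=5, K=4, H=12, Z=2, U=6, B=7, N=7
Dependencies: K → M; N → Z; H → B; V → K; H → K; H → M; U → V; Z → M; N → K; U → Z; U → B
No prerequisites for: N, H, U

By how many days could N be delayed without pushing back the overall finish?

5

Critical path: H→K→M = 12+4+11 = 27, so the finish is 27 days.
Longest path through N: 22 days (earliest finish 7, latest finish 12).
So N can slip 12 − 7 = 5 days.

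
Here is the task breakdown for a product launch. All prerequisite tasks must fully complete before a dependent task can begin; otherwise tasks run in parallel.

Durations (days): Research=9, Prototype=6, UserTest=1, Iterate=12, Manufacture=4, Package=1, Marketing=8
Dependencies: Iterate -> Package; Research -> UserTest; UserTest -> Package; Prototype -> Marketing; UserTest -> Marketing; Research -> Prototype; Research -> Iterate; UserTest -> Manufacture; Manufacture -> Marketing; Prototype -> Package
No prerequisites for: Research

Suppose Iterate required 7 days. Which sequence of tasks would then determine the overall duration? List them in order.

Research, Prototype, Marketing

As given, the longest chain is Research→Prototype→Marketing = 9+6+8 = 23, so the finish is 23 days.
Iterate is off the critical path — its longest chain is 22 days, giving 1 of slack.
The critical path is still Research→Prototype→Marketing; finish is now 23 days.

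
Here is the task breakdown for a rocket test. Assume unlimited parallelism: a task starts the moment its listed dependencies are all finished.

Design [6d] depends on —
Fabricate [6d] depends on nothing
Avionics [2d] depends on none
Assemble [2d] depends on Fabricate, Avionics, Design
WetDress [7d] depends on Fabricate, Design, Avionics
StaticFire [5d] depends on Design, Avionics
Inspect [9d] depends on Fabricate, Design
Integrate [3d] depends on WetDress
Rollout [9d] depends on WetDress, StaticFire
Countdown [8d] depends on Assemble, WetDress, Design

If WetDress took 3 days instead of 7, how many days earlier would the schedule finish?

2

Critical path before the change: Design→WetDress→Rollout = 6+7+9 = 22 giving 22 days.
WetDress is on the critical path; changing it to 3 makes that path 18 days.
New critical path: Design→StaticFire→Rollout = 6+5+9 = 20 ⇒ 20 days.
Change in finish: 20 − 22 = -2 days.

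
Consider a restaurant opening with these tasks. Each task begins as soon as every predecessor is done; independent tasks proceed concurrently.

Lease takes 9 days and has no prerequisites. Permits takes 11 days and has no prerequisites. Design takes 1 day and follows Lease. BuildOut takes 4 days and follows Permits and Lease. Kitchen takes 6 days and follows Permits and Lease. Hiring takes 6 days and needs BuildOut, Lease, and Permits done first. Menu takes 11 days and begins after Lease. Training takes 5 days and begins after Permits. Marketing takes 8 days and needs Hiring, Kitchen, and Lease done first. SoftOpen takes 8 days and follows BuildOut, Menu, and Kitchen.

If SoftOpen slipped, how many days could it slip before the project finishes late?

Critical path: Permits→BuildOut→Hiring→Marketing = 11+4+6+8 = 29, so the finish is 29 days.
Longest path through SoftOpen: 28 days (earliest finish 28, latest finish 29).
Slack of SoftOpen = 21 − 20 = 1 day.

1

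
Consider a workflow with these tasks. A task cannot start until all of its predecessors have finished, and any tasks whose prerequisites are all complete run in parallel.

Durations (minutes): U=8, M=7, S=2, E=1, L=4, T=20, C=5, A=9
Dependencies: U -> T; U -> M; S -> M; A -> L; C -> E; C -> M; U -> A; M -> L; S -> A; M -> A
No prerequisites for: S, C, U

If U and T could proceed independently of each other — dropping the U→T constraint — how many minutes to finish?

28

Original critical path: U→M→A→L = 8+7+9+4 = 28 ⇒ 28 minutes.
Without U→T, T's earliest start moves from 8 to 0.
New critical path: U→M→A→L = 8+7+9+4 = 28 ⇒ 28 minutes.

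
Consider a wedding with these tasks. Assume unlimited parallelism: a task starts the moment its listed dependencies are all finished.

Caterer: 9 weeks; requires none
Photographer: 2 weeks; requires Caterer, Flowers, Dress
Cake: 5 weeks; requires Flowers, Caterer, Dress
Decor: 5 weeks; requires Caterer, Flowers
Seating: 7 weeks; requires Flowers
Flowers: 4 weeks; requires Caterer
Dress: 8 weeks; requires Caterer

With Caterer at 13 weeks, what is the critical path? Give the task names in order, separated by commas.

Caterer, Dress, Cake

Baseline: Caterer→Dress→Cake = 9+8+5 = 22 → 22 weeks.
Since Caterer is critical, the +4 change carries straight to that chain (now 26 weeks).
No other chain overtakes it, so the finish is 26 weeks.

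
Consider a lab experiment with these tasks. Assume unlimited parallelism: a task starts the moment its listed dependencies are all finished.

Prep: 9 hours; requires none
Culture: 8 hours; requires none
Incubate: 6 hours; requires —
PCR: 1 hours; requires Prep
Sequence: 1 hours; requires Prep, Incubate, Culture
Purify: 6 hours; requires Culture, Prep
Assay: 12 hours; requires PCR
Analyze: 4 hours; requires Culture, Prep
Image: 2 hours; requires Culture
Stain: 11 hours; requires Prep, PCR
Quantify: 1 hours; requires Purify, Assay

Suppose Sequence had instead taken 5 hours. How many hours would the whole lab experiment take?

23

Actual critical path: Prep→PCR→Assay→Quantify = 9+1+12+1 = 23 ⇒ 23 hours.
Sequence has 13 hours of float (longest path through it is 10).
No other chain overtakes it, so the finish is 23 hours.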